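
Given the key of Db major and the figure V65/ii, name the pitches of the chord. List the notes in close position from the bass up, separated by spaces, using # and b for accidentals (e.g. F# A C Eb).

The slash means an applied dominant: we want the dominant of ii. In Db major, ii is Eb minor, and its dominant is built on Bb.
Building a dominant seventh chord on Bb gives Bb-D-F-Ab.
The figured bass 65 indicates first inversion, placing the third (D) in the bass: D-F-Ab-Bb.

D F Ab Bb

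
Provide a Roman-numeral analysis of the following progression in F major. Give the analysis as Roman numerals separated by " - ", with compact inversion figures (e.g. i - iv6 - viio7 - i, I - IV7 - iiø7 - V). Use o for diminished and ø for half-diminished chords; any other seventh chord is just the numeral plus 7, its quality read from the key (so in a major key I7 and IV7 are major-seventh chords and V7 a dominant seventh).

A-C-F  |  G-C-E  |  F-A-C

I6 - V64 - I

A-C-F: major triad on F = scale degree 1 → I6.
G-C-E: major triad on C = scale degree 5 → V64.
F-A-C: major triad on F = scale degree 1 → I.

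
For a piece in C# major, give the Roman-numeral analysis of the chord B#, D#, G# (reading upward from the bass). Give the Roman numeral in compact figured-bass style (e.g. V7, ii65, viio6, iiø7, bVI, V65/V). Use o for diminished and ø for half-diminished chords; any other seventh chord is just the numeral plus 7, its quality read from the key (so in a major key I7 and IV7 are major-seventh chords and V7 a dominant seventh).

The pitches G#-B#-D# form a major triad rooted on G#.
G# is scale degree 5 in C# major, and a major triad on that degree is written V.
With B# in the bass the chord is in first inversion, so the figured bass is 6.

V6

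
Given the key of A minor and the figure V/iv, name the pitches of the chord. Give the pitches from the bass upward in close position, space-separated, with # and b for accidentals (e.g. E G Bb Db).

A C# E

V/iv is a secondary dominant — the dominant triad of iv. iv in A minor is D, so the applied chord's root is A, a perfect fifth above.
Building a major triad on A gives A-C#-E.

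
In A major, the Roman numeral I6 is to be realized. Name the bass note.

I in A major has root A; the chord is A-C#-E.
The figure 6 means first inversion — the third is in the bass.

C#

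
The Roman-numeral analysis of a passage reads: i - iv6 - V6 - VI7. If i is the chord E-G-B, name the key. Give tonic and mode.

E minor

The chord Em is a minor triad rooted on E; its label is i.
If E is scale degree 1 and the mode makes that degree carry a minor triad, the tonic is E and the mode is minor.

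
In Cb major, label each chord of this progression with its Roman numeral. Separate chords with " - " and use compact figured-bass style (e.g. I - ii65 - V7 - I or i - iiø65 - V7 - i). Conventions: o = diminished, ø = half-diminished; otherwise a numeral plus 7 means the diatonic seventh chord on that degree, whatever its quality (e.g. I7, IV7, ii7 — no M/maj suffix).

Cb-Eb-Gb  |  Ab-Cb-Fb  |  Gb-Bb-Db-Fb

Cb-Eb-Gb: major triad on Cb = scale degree 1 → I.
Ab-Cb-Fb has root Fb, degree 4 in Cb major, so IV6.
Gb-Bb-Db-Fb has root Gb, degree 5 in Cb major, so V7.

I - IV6 - V7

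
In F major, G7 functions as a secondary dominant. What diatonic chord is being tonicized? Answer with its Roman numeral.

The chord is a dominant seventh chord on G.
A dominant resolves down a perfect fifth: G → C. In F major, C is scale degree 5, i.e. V.

V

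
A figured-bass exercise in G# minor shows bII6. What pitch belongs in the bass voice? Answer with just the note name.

bII in G# minor has root A; the chord is A-C#-E.
The figure 6 means first inversion — the third is in the bass.

C#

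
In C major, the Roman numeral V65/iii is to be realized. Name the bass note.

The applied chord V65/iii is rooted on B: B-D#-F#-A.
The figure 65 means first inversion — the third is in the bass.

D#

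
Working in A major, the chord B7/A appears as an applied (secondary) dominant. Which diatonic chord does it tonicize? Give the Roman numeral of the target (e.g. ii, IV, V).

V

The chord is a dominant seventh chord on B.
A dominant resolves down a perfect fifth: B → E. In A major, E is scale degree 5, i.e. V.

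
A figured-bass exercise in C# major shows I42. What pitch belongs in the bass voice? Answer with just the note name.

B#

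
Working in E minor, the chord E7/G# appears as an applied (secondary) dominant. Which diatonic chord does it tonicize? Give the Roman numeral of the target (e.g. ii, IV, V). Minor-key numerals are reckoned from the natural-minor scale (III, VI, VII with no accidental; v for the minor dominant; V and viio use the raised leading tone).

The chord is a dominant seventh chord on E.
A dominant resolves down a perfect fifth: E → A. In E minor, A is scale degree 4, i.e. iv.

iv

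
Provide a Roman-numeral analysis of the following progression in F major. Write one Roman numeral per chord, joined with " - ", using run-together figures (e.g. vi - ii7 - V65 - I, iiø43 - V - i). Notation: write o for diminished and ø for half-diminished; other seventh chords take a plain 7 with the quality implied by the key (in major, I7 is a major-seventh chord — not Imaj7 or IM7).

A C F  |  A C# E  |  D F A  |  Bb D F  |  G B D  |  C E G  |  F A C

I6 - V/vi - vi - IV - V/V - V - I

A-C-F has root F, degree 1 in F major, so I6.
A-C#-E: chromatic; A is V of vi, so V/vi.
D-F-A: minor triad on D = scale degree 6 → vi.
Bb-D-F has root Bb, degree 4 in F major, so IV.
G-B-D is the secondary dominant of V (major triad on G): V/V.
C-E-G: major triad on C = scale degree 5 → V.
F-A-C: major triad on F = scale degree 1 → I.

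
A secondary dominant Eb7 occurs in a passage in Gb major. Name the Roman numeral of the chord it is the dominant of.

ii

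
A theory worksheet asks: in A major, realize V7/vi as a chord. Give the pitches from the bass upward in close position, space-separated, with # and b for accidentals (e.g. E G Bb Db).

The slash means an applied dominant: we want the dominant of vi. In A major, vi is F# minor, and its dominant is built on C#.
Building a dominant seventh chord on C# gives C#-E#-G#-B.

C# E# G# B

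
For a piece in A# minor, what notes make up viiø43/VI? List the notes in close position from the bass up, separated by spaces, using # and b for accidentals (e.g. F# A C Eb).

B D# E# G#

viiø43/VI is a secondary leading-tone chord. The target VI is F# in A# minor; the applied chord is rooted a semitone below, on E#.
Building a half-diminished seventh chord on E# gives E#-G#-B-D#.
The figured bass 43 indicates second inversion, placing the fifth (B) in the bass: B-D#-E#-G#.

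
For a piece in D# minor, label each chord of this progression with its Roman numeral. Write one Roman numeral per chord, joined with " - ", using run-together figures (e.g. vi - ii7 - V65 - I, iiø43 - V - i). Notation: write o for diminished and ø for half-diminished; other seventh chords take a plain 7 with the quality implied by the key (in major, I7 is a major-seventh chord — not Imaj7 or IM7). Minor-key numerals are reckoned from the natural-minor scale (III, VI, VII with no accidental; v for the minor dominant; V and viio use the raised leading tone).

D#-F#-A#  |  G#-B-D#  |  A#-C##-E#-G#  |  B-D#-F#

D#-F#-A# has root D#, degree 1 in D# minor, so i.
G#-B-D#: minor triad on G# = scale degree 4 → iv.
A#-C##-E#-G#: root A# is the dominant; dominant seventh chord there is V7.
B-D#-F#: root B is the submediant; major triad there is VI.

i - iv - V7 - VI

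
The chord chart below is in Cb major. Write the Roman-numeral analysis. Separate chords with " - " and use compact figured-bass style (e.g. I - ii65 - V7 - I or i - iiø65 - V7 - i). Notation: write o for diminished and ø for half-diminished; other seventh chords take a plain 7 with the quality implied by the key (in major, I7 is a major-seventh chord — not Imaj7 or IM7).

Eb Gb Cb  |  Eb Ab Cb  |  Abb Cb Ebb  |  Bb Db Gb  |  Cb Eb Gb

I6 - vi64 - bVI - V6 - I

Eb-Gb-Cb has root Cb, degree 1 in Cb major, so I6.
Eb-Ab-Cb: minor triad on Ab = scale degree 6 → vi64.
Abb-Cb-Ebb: Abb with this quality isn't in the key; it's bVI, borrowed from the parallel minor.
Bb-Db-Gb has root Gb, degree 5 in Cb major, so V6.
Cb-Eb-Gb: major triad on Cb = scale degree 1 → I.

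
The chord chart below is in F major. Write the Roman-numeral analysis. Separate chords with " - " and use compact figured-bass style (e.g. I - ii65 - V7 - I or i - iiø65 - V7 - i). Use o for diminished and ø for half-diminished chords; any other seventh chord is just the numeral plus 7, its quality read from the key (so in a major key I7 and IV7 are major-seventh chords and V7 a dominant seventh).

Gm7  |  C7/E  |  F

Gm7: root G is the supertonic; minor seventh chord there is ii7.
C7/E: dominant seventh chord on C = scale degree 5 → V65.
F: root F is the tonic; major triad there is I.

ii7 - V65 - I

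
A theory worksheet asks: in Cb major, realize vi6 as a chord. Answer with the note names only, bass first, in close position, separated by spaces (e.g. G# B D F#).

The numeral's case and figure indicate a minor triad. In Cb major its root, scale degree 6, is Ab.
Stacking thirds from Ab gives Ab-Cb-Eb.
With the 6 figure the chord is in first inversion; from the bass Cb upward in close position it reads Cb-Eb-Ab.

Cb Eb Ab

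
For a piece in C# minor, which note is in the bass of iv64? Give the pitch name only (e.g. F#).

C#

iv in C# minor has root F#; the chord is F#-A-C#.
The figure 64 means second inversion — the fifth is in the bass.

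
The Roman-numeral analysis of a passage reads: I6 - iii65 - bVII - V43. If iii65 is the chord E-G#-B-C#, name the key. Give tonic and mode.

iii65 is given as E-G#-B-C# — a minor seventh chord with root C#.
Counting down 2 scale steps from C# places the tonic on A; a minor seventh chord on degree 3 is diatonic only in major.

A major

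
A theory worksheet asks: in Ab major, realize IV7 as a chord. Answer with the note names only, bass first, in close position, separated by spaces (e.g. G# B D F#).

Db F Ab C

The numeral's case and figure indicate a major seventh chord. In Ab major its root, the subdominant, is Db.
That chord is spelled Db-F-Ab-C.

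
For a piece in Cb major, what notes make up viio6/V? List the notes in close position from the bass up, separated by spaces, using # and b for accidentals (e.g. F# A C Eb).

The slash marks an applied leading-tone chord: viio of V. In Cb major, V is Gb, so the leading tone to it is F, a half step below.
Building a diminished triad on F gives F-Ab-Cb.
With the 6 figure the chord is in first inversion; from the bass Ab upward in close position it reads Ab-Cb-F.

Ab Cb F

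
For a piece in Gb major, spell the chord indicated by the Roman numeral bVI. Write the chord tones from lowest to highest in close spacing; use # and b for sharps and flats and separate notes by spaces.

Scale degree 6 in Gb major is Eb; lowering it a half step gives Ebb. bVI is a major triad on the lowered sixth degree, borrowed from the parallel minor.
So the chord is Ebb-Gb-Bbb, a major triad.

Ebb Gb Bbb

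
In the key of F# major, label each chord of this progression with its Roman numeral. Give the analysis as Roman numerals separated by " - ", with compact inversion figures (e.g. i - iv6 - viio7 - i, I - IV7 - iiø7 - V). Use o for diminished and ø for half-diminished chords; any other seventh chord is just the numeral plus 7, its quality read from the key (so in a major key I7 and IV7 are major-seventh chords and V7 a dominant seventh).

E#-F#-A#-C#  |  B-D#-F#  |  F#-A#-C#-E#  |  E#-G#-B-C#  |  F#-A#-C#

E#-F#-A#-C# has root F#, degree 1 in F# major, so I42.
B-D#-F# has root B, degree 4 in F# major, so IV.
F#-A#-C#-E#: root F# is the tonic; major seventh chord there is I7.
E#-G#-B-C#: root C# is the dominant; dominant seventh chord there is V65.
F#-A#-C#: root F# is the tonic; major triad there is I.

I42 - IV - I7 - V65 - I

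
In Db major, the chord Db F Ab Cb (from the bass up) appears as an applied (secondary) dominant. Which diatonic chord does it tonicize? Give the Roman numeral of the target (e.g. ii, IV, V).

The chord is a dominant seventh chord on Db.
A dominant resolves down a perfect fifth: Db → Gb. In Db major, Gb is scale degree 4, i.e. IV.

IV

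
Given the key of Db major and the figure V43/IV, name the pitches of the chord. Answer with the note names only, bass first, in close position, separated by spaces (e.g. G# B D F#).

Ab Cb Db F

The slash means an applied dominant: we want the dominant of IV. In Db major, IV is Gb major, and its dominant is built on Db.
Building a dominant seventh chord on Db gives Db-F-Ab-Cb.
The figured bass 43 indicates second inversion, placing the fifth (Ab) in the bass: Ab-Cb-Db-F.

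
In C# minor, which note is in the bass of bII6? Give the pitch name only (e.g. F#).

bII in C# minor has root D; the chord is D-F#-A.
The figure 6 means first inversion — the third is in the bass.

F#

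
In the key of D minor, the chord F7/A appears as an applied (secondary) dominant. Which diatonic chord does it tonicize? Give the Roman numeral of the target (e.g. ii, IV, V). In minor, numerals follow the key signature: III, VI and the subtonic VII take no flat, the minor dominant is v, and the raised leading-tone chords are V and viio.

VI

The chord is a dominant seventh chord on F.
A dominant resolves down a perfect fifth: F → Bb. In D minor, Bb is scale degree 6, i.e. VI.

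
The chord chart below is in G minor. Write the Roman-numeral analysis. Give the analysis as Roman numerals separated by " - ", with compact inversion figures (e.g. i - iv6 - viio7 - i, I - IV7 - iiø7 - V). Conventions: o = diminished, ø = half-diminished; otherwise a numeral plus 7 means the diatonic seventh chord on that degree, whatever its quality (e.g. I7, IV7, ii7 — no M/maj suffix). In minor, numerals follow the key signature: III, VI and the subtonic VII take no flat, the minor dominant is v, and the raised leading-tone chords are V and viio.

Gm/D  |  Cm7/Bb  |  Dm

i64 - iv42 - v

Gm/D: root G is the tonic; minor triad there is i64.
Cm7/Bb: root C is the subdominant; minor seventh chord there is iv42.
Dm: root D is the dominant; minor triad there is v.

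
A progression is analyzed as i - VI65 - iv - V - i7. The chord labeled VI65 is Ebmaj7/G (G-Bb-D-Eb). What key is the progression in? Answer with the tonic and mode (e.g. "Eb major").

The anchor chord is a major seventh chord on Eb, labeled VI65.
Counting down 5 scale steps from Eb places the tonic on G; a major seventh chord on degree 6 is diatonic only in minor.

G minor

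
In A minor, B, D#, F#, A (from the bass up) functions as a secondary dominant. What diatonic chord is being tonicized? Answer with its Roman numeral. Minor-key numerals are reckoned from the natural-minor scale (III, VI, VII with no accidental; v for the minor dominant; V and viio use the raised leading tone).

The chord is a dominant seventh chord on B.
A dominant resolves down a perfect fifth: B → E. In A minor, E is scale degree 5, i.e. V.

V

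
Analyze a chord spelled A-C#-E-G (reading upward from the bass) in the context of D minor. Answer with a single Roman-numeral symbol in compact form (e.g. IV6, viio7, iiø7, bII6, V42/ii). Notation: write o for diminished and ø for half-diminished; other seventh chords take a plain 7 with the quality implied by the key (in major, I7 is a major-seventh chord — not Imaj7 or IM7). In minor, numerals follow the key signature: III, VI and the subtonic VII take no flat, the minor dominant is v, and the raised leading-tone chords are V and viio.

Stacked in thirds the chord is A-C#-E-G: a dominant seventh chord on A.
A is scale degree 5 in D minor, and a dominant seventh chord on that degree is written V7.

V7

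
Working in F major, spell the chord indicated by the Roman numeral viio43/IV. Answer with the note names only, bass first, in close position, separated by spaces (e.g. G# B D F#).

The slash marks an applied leading-tone chord: viio of IV. In F major, IV is Bb, so the leading tone to it is A, a half step below.
Building a fully diminished seventh chord on A gives A-C-Eb-Gb.
With the 43 figure the chord is in second inversion; from the bass Eb upward in close position it reads Eb-Gb-A-C.

Eb Gb A C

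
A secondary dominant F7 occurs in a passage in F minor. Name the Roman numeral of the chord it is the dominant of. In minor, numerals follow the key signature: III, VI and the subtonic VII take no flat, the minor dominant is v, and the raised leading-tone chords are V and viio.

The chord is a dominant seventh chord on F.
A dominant resolves down a perfect fifth: F → Bb. In F minor, Bb is scale degree 4, i.e. iv.

iv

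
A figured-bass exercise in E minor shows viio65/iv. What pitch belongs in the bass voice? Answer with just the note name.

B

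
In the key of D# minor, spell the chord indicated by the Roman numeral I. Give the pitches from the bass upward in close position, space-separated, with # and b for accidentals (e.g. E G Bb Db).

I is the major tonic (Picardy third), borrowed from the parallel major. In D# minor that root is D#.
So the chord is D#-F##-A#, a major triad.

D# F## A#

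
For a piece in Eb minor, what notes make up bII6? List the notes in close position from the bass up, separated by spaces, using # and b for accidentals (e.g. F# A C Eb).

bII6 is the Neapolitan sixth — a major triad on the lowered second degree, here in its customary first inversion. In Eb minor that root is Fb.
So the chord is Fb-Ab-Cb, a major triad.
The figured bass 6 indicates first inversion, placing the third (Ab) in the bass: Ab-Cb-Fb.

Ab Cb Fb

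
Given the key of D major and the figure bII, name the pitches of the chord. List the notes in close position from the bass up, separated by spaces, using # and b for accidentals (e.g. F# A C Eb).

bII is the Neapolitan chord — a major triad on the lowered second degree. In D major that root is Eb.
So the chord is Eb-G-Bb, a major triad.

Eb G Bb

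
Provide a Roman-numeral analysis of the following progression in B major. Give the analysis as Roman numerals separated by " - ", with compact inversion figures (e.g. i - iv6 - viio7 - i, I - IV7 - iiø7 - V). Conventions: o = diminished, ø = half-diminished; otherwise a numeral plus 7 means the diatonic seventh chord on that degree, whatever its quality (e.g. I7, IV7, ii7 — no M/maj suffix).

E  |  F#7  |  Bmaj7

IV - V7 - I7

E: major triad on E = scale degree 4 → IV.
F#7: dominant seventh chord on F# = scale degree 5 → V7.
Bmaj7 has root B, degree 1 in B major, so I7.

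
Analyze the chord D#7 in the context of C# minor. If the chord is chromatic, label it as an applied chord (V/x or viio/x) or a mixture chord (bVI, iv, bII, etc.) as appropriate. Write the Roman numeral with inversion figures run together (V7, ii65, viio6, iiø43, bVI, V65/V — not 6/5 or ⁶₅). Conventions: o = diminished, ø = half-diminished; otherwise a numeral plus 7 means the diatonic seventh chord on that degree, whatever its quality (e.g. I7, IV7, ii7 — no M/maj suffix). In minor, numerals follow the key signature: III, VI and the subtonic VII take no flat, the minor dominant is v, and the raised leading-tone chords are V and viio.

V7/V

The pitches D#-F##-A#-C# form a dominant seventh chord rooted on D#.
D# is not a diatonic chord root with this quality in C# minor, but it lies a perfect fifth above G# (V), so the chord functions as an applied dominant of V.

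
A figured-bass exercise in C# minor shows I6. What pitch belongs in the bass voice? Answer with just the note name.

I in C# minor has root C#; the chord is C#-E#-G#.
The figure 6 means first inversion — the third is in the bass.

E#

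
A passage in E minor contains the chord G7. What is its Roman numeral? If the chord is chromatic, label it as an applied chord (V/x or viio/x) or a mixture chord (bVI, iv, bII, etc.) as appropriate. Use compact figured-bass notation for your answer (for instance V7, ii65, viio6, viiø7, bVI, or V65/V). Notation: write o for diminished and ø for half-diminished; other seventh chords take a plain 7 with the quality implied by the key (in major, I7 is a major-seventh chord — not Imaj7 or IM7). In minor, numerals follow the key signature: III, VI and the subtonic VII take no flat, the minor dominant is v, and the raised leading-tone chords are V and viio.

V7/VI

The pitches G-B-D-F form a dominant seventh chord rooted on G.
G is not a diatonic chord root with this quality in E minor, but it lies a perfect fifth above C (VI), so the chord functions as an applied dominant of VI.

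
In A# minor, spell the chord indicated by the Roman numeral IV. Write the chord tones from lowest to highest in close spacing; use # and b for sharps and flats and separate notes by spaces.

D# F## A#

Scale degree 4 in A# minor is D#; here the chord built on it is altered to a major triad. IV is the major subdominant, borrowed from the parallel major.
So the chord is D#-F##-A#, a major triad.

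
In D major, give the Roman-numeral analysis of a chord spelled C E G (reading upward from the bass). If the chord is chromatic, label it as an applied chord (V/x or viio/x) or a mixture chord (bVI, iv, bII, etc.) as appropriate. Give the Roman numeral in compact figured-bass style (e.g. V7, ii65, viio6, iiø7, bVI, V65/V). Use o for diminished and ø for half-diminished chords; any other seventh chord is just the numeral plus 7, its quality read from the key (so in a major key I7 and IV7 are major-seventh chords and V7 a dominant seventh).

bVII

The pitches C-E-G form a major triad rooted on C.
C is the lowered seventh degree of D major (diatonic 7 would be C#). This is a major triad on the lowered seventh degree (the subtonic), borrowed from the parallel minor.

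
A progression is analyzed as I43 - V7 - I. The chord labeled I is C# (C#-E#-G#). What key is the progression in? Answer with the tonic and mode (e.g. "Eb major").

C# major

The anchor chord is a major triad on C#, labeled I.
If C# is scale degree 1 and the mode makes that degree carry a major triad, the tonic is C# and the mode is major.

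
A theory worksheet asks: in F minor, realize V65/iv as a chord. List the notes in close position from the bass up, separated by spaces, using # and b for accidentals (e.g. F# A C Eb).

A C Eb F

V65/iv is a secondary dominant — the dominant seventh of iv. iv in F minor is Bb, so the applied chord's root is F, a perfect fifth above.
Building a dominant seventh chord on F gives F-A-C-Eb.
The figured bass 65 indicates first inversion, placing the third (A) in the bass: A-C-Eb-F.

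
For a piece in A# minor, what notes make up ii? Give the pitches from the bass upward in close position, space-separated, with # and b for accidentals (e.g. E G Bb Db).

B# D# F##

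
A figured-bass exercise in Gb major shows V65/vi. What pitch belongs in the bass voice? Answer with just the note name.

The applied chord V65/vi is rooted on Bb: Bb-D-F-Ab.
The figure 65 means first inversion — the third is in the bass.

D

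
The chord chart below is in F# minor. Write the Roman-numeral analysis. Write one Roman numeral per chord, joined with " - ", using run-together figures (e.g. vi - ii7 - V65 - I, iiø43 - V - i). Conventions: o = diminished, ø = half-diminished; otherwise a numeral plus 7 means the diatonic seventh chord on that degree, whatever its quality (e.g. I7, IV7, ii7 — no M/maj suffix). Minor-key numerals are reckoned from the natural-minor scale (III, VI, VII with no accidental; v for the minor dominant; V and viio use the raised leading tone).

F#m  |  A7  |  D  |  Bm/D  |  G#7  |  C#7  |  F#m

i - V7/VI - VI - iv6 - V7/V - V7 - i

F#m has root F#, degree 1 in F# minor, so i.
A7: a dominant seventh chord on A, the applied dominant of VI → V7/VI.
D has root D, degree 6 in F# minor, so VI.
Bm/D has root B, degree 4 in F# minor, so iv6.
G#7 is the secondary dominant of V (dominant seventh chord on G#): V7/V.
C#7 has root C#, degree 5 in F# minor, so V7.
F#m: root F# is the tonic; minor triad there is i.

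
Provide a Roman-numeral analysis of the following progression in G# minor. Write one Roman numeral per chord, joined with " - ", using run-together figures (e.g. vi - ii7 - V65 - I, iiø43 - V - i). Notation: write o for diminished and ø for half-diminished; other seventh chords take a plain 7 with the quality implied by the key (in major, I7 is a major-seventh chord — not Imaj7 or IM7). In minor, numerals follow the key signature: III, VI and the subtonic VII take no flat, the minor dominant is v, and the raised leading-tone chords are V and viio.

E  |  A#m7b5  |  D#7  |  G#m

E has root E, degree 6 in G# minor, so VI.
A#m7b5: half-diminished seventh chord on A# = scale degree 2 → iiø7.
D#7 has root D#, degree 5 in G# minor, so V7.
G#m has root G#, degree 1 in G# minor, so i.

VI - iiø7 - V7 - i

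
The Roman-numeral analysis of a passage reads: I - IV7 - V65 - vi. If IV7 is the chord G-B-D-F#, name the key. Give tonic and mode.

The anchor chord is a major seventh chord on G, labeled IV7.
Counting down 3 scale steps from G places the tonic on D; a major seventh chord on degree 4 is diatonic only in major.

D major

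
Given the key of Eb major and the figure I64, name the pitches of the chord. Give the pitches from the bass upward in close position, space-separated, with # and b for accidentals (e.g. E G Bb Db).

In Eb major, the first degree is Eb, and the diatonic chord built there is a major triad.
That chord is spelled Eb-G-Bb.
With the 64 figure the chord is in second inversion; from the bass Bb upward in close position it reads Bb-Eb-G.

Bb Eb G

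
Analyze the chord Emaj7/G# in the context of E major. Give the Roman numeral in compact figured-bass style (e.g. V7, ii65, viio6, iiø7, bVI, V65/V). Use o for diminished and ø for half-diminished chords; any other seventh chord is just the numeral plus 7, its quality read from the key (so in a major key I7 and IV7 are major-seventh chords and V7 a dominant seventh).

Stacked in thirds the chord is E-G#-B-D#: a major seventh chord on E.
In E major, E is the tonic; the diatonic major seventh chord there is I7.
With G# in the bass the chord is in first inversion, so the figured bass is 65.

I65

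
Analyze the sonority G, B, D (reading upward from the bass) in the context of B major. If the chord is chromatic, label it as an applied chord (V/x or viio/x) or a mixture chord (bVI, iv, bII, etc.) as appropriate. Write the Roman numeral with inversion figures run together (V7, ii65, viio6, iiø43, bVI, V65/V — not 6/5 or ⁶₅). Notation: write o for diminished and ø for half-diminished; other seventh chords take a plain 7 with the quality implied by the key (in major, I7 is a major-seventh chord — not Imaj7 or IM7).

The pitches G-B-D form a major triad rooted on G.
G is the lowered sixth degree of B major (diatonic 6 would be G#). This is a major triad on the lowered sixth degree, borrowed from the parallel minor.

bVI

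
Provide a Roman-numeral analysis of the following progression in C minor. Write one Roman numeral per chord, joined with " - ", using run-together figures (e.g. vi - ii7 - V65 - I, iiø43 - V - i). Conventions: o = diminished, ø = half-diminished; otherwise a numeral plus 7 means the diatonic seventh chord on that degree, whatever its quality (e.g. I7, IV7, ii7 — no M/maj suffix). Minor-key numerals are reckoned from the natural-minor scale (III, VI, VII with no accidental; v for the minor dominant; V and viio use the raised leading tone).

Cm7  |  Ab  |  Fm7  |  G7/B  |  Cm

Cm7: root C is the tonic; minor seventh chord there is i7.
Ab: major triad on Ab = scale degree 6 → VI.
Fm7: minor seventh chord on F = scale degree 4 → iv7.
G7/B: root G is the dominant; dominant seventh chord there is V65.
Cm: minor triad on C = scale degree 1 → i.

i7 - VI - iv7 - V65 - i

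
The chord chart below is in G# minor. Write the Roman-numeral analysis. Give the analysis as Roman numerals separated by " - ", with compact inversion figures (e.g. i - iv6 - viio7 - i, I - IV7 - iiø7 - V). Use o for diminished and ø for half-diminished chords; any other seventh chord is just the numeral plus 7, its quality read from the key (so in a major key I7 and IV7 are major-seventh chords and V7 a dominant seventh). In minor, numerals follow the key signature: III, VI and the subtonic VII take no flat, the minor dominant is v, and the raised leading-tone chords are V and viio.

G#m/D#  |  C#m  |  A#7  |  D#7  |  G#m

G#m/D#: root G# is the tonic; minor triad there is i64.
C#m has root C#, degree 4 in G# minor, so iv.
A#7 is the secondary dominant of V (dominant seventh chord on A#): V7/V.
D#7: dominant seventh chord on D# = scale degree 5 → V7.
G#m has root G#, degree 1 in G# minor, so i.

i64 - iv - V7/V - V7 - i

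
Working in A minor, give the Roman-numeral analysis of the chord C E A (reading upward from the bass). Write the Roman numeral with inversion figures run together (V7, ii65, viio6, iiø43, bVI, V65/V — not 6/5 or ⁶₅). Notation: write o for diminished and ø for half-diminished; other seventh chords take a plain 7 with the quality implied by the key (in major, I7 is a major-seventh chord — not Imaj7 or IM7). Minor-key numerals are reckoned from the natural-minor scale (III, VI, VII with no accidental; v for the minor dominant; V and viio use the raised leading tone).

i6

Stacked in thirds the chord is A-C-E: a minor triad on A.
A is scale degree 1 in A minor, and a minor triad on that degree is written i.
With C in the bass the chord is in first inversion, so the figured bass is 6.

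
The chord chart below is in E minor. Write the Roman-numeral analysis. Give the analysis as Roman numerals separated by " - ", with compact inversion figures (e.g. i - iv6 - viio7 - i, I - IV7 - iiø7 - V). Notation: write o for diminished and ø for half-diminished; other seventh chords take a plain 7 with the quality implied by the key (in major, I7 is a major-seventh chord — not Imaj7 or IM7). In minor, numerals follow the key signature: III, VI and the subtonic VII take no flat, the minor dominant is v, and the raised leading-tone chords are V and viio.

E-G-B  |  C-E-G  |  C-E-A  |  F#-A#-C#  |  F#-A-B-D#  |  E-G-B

E-G-B: root E is the tonic; minor triad there is i.
C-E-G: root C is the submediant; major triad there is VI.
C-E-A has root A, degree 4 in E minor, so iv6.
F#-A#-C#: a major triad on F#, the applied dominant of V → V/V.
F#-A-B-D#: dominant seventh chord on B = scale degree 5 → V43.
E-G-B has root E, degree 1 in E minor, so i.

i - VI - iv6 - V/V - V43 - i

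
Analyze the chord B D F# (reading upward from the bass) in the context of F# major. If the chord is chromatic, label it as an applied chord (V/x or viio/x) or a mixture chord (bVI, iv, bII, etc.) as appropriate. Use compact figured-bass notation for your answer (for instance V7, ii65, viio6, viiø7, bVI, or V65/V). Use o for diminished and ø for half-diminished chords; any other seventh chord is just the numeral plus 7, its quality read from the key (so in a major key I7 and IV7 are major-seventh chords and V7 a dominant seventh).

The pitches B-D-F# form a minor triad rooted on B.
B is the fourth degree of F# major. This is the minor subdominant, borrowed from the parallel minor.

iv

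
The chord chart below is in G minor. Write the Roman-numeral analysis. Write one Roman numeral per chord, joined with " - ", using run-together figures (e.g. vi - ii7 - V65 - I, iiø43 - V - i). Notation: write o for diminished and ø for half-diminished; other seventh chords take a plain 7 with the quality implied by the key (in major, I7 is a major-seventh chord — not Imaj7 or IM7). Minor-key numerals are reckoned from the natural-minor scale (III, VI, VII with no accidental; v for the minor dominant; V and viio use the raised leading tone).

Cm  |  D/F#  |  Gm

iv - V6 - i

Cm: root C is the subdominant; minor triad there is iv.
D/F#: major triad on D = scale degree 5 → V6.
Gm has root G, degree 1 in G minor, so i.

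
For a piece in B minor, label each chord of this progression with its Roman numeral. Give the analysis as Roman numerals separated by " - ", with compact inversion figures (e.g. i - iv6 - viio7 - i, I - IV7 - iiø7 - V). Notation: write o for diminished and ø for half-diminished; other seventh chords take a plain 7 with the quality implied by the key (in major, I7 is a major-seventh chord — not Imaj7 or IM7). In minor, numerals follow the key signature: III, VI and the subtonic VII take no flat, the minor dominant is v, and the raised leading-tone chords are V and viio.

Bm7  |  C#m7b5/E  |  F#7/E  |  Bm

Bm7: root B is the tonic; minor seventh chord there is i7.
C#m7b5/E: root C# is the supertonic; half-diminished seventh chord there is iiø65.
F#7/E: dominant seventh chord on F# = scale degree 5 → V42.
Bm: root B is the tonic; minor triad there is i.

i7 - iiø65 - V42 - i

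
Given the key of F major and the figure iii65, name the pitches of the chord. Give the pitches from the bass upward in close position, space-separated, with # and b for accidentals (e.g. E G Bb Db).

In F major, the third degree is A, and the diatonic chord built there is a minor seventh chord.
Stacking thirds from A gives A-C-E-G.
The figured bass 65 indicates first inversion, placing the third (C) in the bass: C-E-G-A.

C E G A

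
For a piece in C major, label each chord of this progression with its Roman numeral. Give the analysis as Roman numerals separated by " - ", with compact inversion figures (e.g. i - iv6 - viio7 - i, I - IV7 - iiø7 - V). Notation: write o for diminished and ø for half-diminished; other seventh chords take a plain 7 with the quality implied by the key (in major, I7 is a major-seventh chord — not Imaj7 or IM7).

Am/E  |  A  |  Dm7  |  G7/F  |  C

vi64 - V/ii - ii7 - V42 - I

Am/E: minor triad on A = scale degree 6 → vi64.
A: chromatic; A is V of ii, so V/ii.
Dm7 has root D, degree 2 in C major, so ii7.
G7/F: dominant seventh chord on G = scale degree 5 → V42.
C: major triad on C = scale degree 1 → I.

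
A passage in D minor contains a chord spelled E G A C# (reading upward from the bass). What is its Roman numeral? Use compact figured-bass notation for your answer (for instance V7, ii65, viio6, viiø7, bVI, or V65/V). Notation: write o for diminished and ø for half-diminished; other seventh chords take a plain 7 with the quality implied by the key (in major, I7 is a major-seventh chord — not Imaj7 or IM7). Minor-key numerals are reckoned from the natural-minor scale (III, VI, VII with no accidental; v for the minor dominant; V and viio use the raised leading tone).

V43

Stacked in thirds the chord is A-C#-E-G: a dominant seventh chord on A.
A is scale degree 5 in D minor, and a dominant seventh chord on that degree is written V7.
With E in the bass the chord is in second inversion, so the figured bass is 43.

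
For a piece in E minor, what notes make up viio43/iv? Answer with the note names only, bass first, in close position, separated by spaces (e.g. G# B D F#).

D F G# B

viio43/iv is a secondary leading-tone chord. The target iv is A in E minor; the applied chord is rooted a semitone below, on G#.
Building a fully diminished seventh chord on G# gives G#-B-D-F.
With the 43 figure the chord is in second inversion; from the bass D upward in close position it reads D-F-G#-B.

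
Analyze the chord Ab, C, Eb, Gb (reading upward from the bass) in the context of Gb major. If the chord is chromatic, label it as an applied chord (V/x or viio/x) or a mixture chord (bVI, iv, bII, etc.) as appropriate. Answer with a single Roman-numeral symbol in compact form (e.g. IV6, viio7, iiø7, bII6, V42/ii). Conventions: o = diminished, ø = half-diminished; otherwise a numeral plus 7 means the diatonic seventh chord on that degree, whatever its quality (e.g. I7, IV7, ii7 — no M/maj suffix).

V7/V

Stacked in thirds the chord is Ab-C-Eb-Gb: a dominant seventh chord on Ab.
Ab is not a diatonic chord root with this quality in Gb major, but it lies a perfect fifth above Db (V), so the chord functions as an applied dominant of V.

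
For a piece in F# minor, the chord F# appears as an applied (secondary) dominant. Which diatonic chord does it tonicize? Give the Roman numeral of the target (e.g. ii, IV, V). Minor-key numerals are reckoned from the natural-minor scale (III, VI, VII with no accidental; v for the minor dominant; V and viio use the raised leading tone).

The chord is a major triad on F#.
A dominant resolves down a perfect fifth: F# → B. In F# minor, B is scale degree 4, i.e. iv.

iv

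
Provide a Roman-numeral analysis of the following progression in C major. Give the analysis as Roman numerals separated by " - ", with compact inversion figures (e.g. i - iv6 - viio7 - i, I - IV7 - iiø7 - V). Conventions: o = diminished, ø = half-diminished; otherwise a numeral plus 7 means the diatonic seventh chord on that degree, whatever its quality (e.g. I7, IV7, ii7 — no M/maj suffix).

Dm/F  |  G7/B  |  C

ii6 - V65 - I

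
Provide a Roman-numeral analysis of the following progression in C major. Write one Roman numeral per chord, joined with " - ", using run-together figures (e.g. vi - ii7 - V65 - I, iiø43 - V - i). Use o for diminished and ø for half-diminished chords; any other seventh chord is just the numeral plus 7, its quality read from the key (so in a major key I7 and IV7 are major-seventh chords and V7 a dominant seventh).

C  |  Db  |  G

C has root C, degree 1 in C major, so I.
Db is non-diatonic — a major triad on the lowered supertonic (Db): the Neapolitan chord, bII.
G has root G, degree 5 in C major, so V.

I - bII - V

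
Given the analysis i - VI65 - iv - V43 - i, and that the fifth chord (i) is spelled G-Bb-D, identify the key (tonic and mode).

The chord Gm is a minor triad rooted on G; its label is i.
If G is scale degree 1 and the mode makes that degree carry a minor triad, the tonic is G and the mode is minor.

G minor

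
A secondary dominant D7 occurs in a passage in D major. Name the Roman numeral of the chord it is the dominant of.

IV

The chord is a dominant seventh chord on D.
A dominant resolves down a perfect fifth: D → G. In D major, G is scale degree 4, i.e. IV.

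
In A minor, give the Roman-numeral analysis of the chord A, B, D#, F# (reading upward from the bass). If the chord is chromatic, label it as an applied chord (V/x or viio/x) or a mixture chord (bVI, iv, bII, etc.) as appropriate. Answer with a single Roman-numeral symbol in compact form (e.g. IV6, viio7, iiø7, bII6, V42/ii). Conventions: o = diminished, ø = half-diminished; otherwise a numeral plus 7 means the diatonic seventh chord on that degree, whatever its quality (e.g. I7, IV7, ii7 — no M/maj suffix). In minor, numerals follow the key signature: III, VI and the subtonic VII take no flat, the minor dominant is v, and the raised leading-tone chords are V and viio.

V42/V

The pitches B-D#-F#-A form a dominant seventh chord rooted on B.
B is not a diatonic chord root with this quality in A minor, but it lies a perfect fifth above E (V), so the chord functions as an applied dominant of V.
With A in the bass the chord is in third inversion, so the figured bass is 42.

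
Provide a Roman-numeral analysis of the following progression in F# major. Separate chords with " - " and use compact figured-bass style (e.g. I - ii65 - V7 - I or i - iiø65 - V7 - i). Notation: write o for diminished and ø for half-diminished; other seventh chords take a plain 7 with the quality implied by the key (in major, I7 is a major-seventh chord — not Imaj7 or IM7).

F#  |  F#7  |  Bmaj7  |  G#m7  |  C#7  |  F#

F#: major triad on F# = scale degree 1 → I.
F#7: chromatic; F# is V of IV, so V7/IV.
Bmaj7 has root B, degree 4 in F# major, so IV7.
G#m7: root G# is the supertonic; minor seventh chord there is ii7.
C#7: dominant seventh chord on C# = scale degree 5 → V7.
F# has root F#, degree 1 in F# major, so I.

I - V7/IV - IV7 - ii7 - V7 - I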